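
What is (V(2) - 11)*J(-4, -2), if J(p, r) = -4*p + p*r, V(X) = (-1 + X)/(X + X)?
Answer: -258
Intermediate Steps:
V(X) = (-1 + X)/(2*X) (V(X) = (-1 + X)/((2*X)) = (-1 + X)*(1/(2*X)) = (-1 + X)/(2*X))
(V(2) - 11)*J(-4, -2) = ((½)*(-1 + 2)/2 - 11)*(-4*(-4 - 2)) = ((½)*(½)*1 - 11)*(-4*(-6)) = (¼ - 11)*24 = -43/4*24 = -258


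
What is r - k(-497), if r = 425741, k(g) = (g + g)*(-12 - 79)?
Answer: 335287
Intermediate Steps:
k(g) = -182*g (k(g) = (2*g)*(-91) = -182*g)
r - k(-497) = 425741 - (-182)*(-497) = 425741 - 1*90454 = 425741 - 90454 = 335287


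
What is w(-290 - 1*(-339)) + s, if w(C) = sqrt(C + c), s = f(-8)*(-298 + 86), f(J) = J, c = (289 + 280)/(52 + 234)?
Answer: 1696 + sqrt(4170738)/286 ≈ 1703.1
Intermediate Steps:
c = 569/286 ≈ 1.9895
s = 1696 (s = -8*(-298 + 86) = -8*(-212) = 1696)
w(C) = sqrt(569/286 + C) (w(C) = sqrt(C + 569/286) = sqrt(569/286 + C))
w(-290 - 1*(-339)) + s = sqrt(162734 + 81796*(-290 - 1*(-339)))/286 + 1696 = sqrt(162734 + 81796*(-290 + 339))/286 + 1696 = sqrt(162734 + 81796*49)/286 + 1696 = sqrt(162734 + 4008004)/286 + 1696 = sqrt(4170738)/286 + 1696 = 1696 + sqrt(4170738)/286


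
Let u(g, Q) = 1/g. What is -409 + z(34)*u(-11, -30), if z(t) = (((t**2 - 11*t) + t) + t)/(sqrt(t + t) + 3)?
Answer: -262891/649 - 1700*sqrt(17)/649 ≈ -415.87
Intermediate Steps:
z(t) = (t**2 - 9*t)/(3 + sqrt(2)*sqrt(t)) (z(t) = ((t**2 - 10*t) + t)/(sqrt(2*t) + 3) = (t**2 - 9*t)/(sqrt(2)*sqrt(t) + 3) = (t**2 - 9*t)/(3 + sqrt(2)*sqrt(t)))
-409 + z(34)*u(-11, -30) = -409 + (34*(-9 + 34)/(3 + sqrt(2)*sqrt(34)))/(-11) = -409 + (34*25/(3 + 2*sqrt(17)))*(-1/11) = -409 + (850/(3 + 2*sqrt(17)))*(-1/11) = -409 - 850/(11*(3 + 2*sqrt(17)))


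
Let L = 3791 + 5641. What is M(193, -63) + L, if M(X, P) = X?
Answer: 9625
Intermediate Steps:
L = 9432
M(193, -63) + L = 193 + 9432 = 9625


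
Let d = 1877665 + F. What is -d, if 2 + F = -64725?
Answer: -1812938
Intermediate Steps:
F = -64727 (F = -2 - 64725 = -64727)
d = 1812938 (d = 1877665 - 64727 = 1812938)
-d = -1*1812938 = -1812938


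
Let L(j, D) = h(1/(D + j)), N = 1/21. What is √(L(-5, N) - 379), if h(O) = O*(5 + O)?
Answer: I*√4109743/104 ≈ 19.493*I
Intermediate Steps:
N = 1/21 ≈ 0.047619
L(j, D) = (5 + 1/(D + j))/(D + j)
√(L(-5, N) - 379) = √((1 + 5*(1/21) + 5*(-5))/(1/21 - 5)² - 379) = √((1 + 5/21 - 25)/(-104/21)² - 379) = √((441/10816)*(-499/21) - 379) = √(-10479/10816 - 379) = √(-4109743/10816) = I*√4109743/104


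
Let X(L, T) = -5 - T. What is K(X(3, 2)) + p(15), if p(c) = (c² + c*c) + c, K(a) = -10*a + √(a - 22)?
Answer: 535 + I*√29 ≈ 535.0 + 5.3852*I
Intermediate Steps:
K(a) = √(-22 + a) - 10*a (K(a) = -10*a + √(-22 + a) = √(-22 + a) - 10*a)
p(c) = c + 2*c² (p(c) = (c² + c²) + c = 2*c² + c = c + 2*c²)
K(X(3, 2)) + p(15) = (√(-22 + (-5 - 1*2)) - 10*(-5 - 1*2)) + 15*(1 + 2*15) = (√(-22 + (-5 - 2)) - 10*(-5 - 2)) + 15*(1 + 30) = (√(-22 - 7) - 10*(-7)) + 15*31 = (√(-29) + 70) + 465 = (I*√29 + 70) + 465 = (70 + I*√29) + 465 = 535 + I*√29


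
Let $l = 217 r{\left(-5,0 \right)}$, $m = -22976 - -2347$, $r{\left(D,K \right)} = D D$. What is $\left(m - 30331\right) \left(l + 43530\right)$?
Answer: $-2494746800$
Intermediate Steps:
$r{\left(D,K \right)} = D^{2}$
$m = -20629$ ($m = -22976 + 2347 = -20629$)
$l = 5425$ ($l = 217 \left(-5\right)^{2} = 217 \cdot 25 = 5425$)
$\left(m - 30331\right) \left(l + 43530\right) = \left(-20629 - 30331\right) \left(5425 + 43530\right) = \left(-50960\right) 48955 = -2494746800$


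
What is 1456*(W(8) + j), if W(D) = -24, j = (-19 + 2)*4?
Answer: -133952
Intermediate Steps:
j = -68 (j = -17*4 = -68)
1456*(W(8) + j) = 1456*(-24 - 68) = 1456*(-92) = -133952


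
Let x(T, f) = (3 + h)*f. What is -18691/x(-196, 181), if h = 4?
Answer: -18691/1267 ≈ -14.752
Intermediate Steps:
x(T, f) = 7*f (x(T, f) = (3 + 4)*f = 7*f)
-18691/x(-196, 181) = -18691/(7*181) = -18691/1267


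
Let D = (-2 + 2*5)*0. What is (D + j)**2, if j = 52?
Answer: 2704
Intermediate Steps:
D = 0 (D = (-2 + 10)*0 = 8*0 = 0)
(D + j)**2 = (0 + 52)**2 = 52**2 = 2704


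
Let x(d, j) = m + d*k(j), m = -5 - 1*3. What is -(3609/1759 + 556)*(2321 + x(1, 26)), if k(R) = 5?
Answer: -2275378934/1759 ≈ -1.2936e+6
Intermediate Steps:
m = -8 (m = -5 - 3 = -8)
x(d, j) = -8 + 5*d (x(d, j) = -8 + d*5 = -8 + 5*d)
-(3609/1759 + 556)*(2321 + x(1, 26)) = -(3609/1759 + 556)*(2321 + (-8 + 5*1)) = -(3609*(1/1759) + 556)*(2321 + (-8 + 5)) = -(3609/1759 + 556)*(2321 - 3) = -981613*2318/1759 = -1*2275378934/1759 = -2275378934/1759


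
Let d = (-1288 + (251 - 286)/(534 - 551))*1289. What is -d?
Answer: 28178829/17 ≈ 1.6576e+6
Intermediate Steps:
d = -28178829/17 (d = (-1288 - 35/(-17))*1289 = (-1288 - 35*(-1/17))*1289 = (-1288 + 35/17)*1289 = -21861/17*1289 = -28178829/17 ≈ -1.6576e+6)
-d = -1*(-28178829/17) = 28178829/17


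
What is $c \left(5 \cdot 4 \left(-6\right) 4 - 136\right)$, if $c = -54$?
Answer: $33264$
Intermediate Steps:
$c \left(5 \cdot 4 \left(-6\right) 4 - 136\right) = - 54 \left(5 \cdot 4 \left(-6\right) 4 - 136\right) = - 54 \left(20 \left(-6\right) 4 - 136\right) = - 54 \left(\left(-120\right) 4 - 136\right) = - 54 \left(-480 - 136\right) = \left(-54\right) \left(-616\right) = 33264$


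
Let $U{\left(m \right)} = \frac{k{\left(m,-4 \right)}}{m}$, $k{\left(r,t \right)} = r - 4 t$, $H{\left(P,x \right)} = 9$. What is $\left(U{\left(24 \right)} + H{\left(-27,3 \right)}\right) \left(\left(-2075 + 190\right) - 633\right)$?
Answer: $- \frac{80576}{3} \approx -26859.0$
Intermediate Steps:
$U{\left(m \right)} = \frac{16 + m}{m}$ ($U{\left(m \right)} = \frac{m - -16}{m} = \frac{m + 16}{m} = \frac{16 + m}{m}$)
$\left(U{\left(24 \right)} + H{\left(-27,3 \right)}\right) \left(\left(-2075 + 190\right) - 633\right) = \left(\frac{16 + 24}{24} + 9\right) \left(\left(-2075 + 190\right) - 633\right) = \left(\frac{1}{24} \cdot 40 + 9\right) \left(-1885 - 633\right) = \left(\frac{5}{3} + 9\right) \left(-2518\right) = \frac{32}{3} \left(-2518\right) = - \frac{80576}{3}$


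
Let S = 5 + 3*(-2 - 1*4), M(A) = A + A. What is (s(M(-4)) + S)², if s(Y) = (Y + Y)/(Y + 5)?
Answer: 529/9 ≈ 58.778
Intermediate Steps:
M(A) = 2*A
s(Y) = 2*Y/(5 + Y) (s(Y) = (2*Y)/(5 + Y) = 2*Y/(5 + Y))
S = -13 (S = 5 + 3*(-2 - 4) = 5 + 3*(-6) = 5 - 18 = -13)
(s(M(-4)) + S)² = (2*(2*(-4))/(5 + 2*(-4)) - 13)² = (2*(-8)/(5 - 8) - 13)² = (2*(-8)/(-3) - 13)² = (2*(-8)*(-⅓) - 13)² = (16/3 - 13)² = (-23/3)² = 529/9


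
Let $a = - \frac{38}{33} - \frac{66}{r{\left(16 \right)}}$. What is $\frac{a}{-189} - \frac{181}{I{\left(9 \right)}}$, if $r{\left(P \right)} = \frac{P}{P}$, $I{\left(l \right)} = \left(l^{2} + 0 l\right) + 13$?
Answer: $- \frac{920593}{586278} \approx -1.5702$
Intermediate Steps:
$I{\left(l \right)} = 13 + l^{2}$ ($I{\left(l \right)} = \left(l^{2} + 0\right) + 13 = l^{2} + 13 = 13 + l^{2}$)
$r{\left(P \right)} = 1$
$a = - \frac{2216}{33}$ ($a = - \frac{38}{33} - \frac{66}{1} = \left(-38\right) \frac{1}{33} - 66 = - \frac{38}{33} - 66 = - \frac{2216}{33} \approx -67.151$)
$\frac{a}{-189} - \frac{181}{I{\left(9 \right)}} = - \frac{2216}{33 \left(-189\right)} - \frac{181}{13 + 9^{2}} = \left(- \frac{2216}{33}\right) \left(- \frac{1}{189}\right) - \frac{181}{13 + 81} = \frac{2216}{6237} - \frac{181}{94} = - \frac{920593}{586278}$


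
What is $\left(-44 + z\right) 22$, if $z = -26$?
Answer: $-1540$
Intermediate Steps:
$\left(-44 + z\right) 22 = \left(-44 - 26\right) 22 = \left(-70\right) 22 = -1540$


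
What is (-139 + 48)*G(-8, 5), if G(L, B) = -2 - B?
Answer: 637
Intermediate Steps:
(-139 + 48)*G(-8, 5) = (-139 + 48)*(-2 - 1*5) = -91*(-2 - 5) = -91*(-7) = 637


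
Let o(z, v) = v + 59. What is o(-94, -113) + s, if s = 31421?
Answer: 31367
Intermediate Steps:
o(z, v) = 59 + v
o(-94, -113) + s = (59 - 113) + 31421 = -54 + 31421 = 31367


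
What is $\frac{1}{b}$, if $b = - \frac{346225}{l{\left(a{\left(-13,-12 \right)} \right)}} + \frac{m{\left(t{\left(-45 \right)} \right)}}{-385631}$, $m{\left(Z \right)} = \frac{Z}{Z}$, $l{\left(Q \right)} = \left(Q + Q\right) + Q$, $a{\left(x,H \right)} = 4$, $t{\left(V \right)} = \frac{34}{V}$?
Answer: $- \frac{4627572}{133515092987} \approx -3.466 \cdot 10^{-5}$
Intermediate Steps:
$l{\left(Q \right)} = 3 Q$ ($l{\left(Q \right)} = 2 Q + Q = 3 Q$)
$m{\left(Z \right)} = 1$
$b = - \frac{133515092987}{4627572}$ ($b = - \frac{346225}{3 \cdot 4} + 1 \frac{1}{-385631} = - \frac{346225}{12} + 1 \left(- \frac{1}{385631}\right) = \left(-346225\right) \frac{1}{12} - \frac{1}{385631} = - \frac{346225}{12} - \frac{1}{385631} = - \frac{133515092987}{4627572} \approx -28852.0$)
$\frac{1}{b} = \frac{1}{- \frac{133515092987}{4627572}} = - \frac{4627572}{133515092987}$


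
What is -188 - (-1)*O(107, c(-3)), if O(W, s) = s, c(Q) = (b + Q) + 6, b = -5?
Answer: -190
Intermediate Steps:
c(Q) = 1 + Q (c(Q) = (-5 + Q) + 6 = 1 + Q)
-188 - (-1)*O(107, c(-3)) = -188 - (-1)*(1 - 3) = -188 - (-1)*(-2) = -188 - 1*2 = -188 - 2 = -190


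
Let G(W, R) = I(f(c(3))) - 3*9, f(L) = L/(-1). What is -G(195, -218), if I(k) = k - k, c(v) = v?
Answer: 27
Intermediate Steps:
f(L) = -L (f(L) = L*(-1) = -L)
I(k) = 0
G(W, R) = -27 (G(W, R) = 0 - 3*9 = 0 - 27 = -27)
-G(195, -218) = -1*(-27) = 27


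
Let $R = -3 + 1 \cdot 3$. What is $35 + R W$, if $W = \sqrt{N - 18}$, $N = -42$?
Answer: $35$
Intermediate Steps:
$W = 2 i \sqrt{15}$ ($W = \sqrt{-42 - 18} = \sqrt{-60} = 2 i \sqrt{15} \approx 7.746 i$)
$R = 0$ ($R = -3 + 3 = 0$)
$35 + R W = 35 + 0 \cdot 2 i \sqrt{15} = 35 + 0 = 35$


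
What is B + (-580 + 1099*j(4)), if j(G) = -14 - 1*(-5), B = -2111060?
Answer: -2121531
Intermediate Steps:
j(G) = -9 (j(G) = -14 + 5 = -9)
B + (-580 + 1099*j(4)) = -2111060 + (-580 + 1099*(-9)) = -2111060 + (-580 - 9891) = -2111060 - 10471 = -2121531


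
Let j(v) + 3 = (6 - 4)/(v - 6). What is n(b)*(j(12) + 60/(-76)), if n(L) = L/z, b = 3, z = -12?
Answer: 197/228 ≈ 0.86403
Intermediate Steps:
n(L) = -L/12 (n(L) = L/(-12) = L*(-1/12) = -L/12)
j(v) = -3 + 2/(-6 + v) (j(v) = -3 + (6 - 4)/(v - 6) = -3 + 2/(-6 + v))
n(b)*(j(12) + 60/(-76)) = (-1/12*3)*((20 - 3*12)/(-6 + 12) + 60/(-76)) = -((20 - 36)/6 + 60*(-1/76))/4 = -((1/6)*(-16) - 15/19)/4 = -(-8/3 - 15/19)/4 = -1/4*(-197/57) = 197/228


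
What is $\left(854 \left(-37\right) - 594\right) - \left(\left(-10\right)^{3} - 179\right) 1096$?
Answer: $1259992$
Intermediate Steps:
$\left(854 \left(-37\right) - 594\right) - \left(\left(-10\right)^{3} - 179\right) 1096 = \left(-31598 - 594\right) - \left(-1000 - 179\right) 1096 = -32192 - \left(-1179\right) 1096 = -32192 - -1292184 = -32192 + 1292184 = 1259992$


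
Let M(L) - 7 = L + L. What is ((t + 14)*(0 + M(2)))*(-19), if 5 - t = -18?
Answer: -7733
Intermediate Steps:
t = 23 (t = 5 - 1*(-18) = 5 + 18 = 23)
M(L) = 7 + 2*L (M(L) = 7 + (L + L) = 7 + 2*L)
((t + 14)*(0 + M(2)))*(-19) = ((23 + 14)*(0 + (7 + 2*2)))*(-19) = (37*(0 + (7 + 4)))*(-19) = (37*(0 + 11))*(-19) = (37*11)*(-19) = 407*(-19) = -7733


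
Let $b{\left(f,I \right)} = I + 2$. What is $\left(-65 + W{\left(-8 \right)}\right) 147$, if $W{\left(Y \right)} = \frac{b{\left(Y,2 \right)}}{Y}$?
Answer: $- \frac{19257}{2} \approx -9628.5$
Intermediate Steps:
$b{\left(f,I \right)} = 2 + I$
$W{\left(Y \right)} = \frac{4}{Y}$ ($W{\left(Y \right)} = \frac{2 + 2}{Y} = \frac{4}{Y}$)
$\left(-65 + W{\left(-8 \right)}\right) 147 = \left(-65 + \frac{4}{-8}\right) 147 = \left(-65 + 4 \left(- \frac{1}{8}\right)\right) 147 = \left(-65 - \frac{1}{2}\right) 147 = \left(- \frac{131}{2}\right) 147 = - \frac{19257}{2}$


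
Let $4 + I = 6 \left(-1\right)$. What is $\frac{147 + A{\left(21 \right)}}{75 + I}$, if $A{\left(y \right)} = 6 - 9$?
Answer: $\frac{144}{65} \approx 2.2154$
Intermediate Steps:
$A{\left(y \right)} = -3$ ($A{\left(y \right)} = 6 - 9 = -3$)
$I = -10$ ($I = -4 + 6 \left(-1\right) = -4 - 6 = -10$)
$\frac{147 + A{\left(21 \right)}}{75 + I} = \frac{147 - 3}{75 - 10} = \frac{144}{65}$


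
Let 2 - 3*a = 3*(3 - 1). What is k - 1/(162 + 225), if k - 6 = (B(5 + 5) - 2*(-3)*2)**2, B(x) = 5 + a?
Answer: 10812/43 ≈ 251.44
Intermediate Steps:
a = -4/3 (a = 2/3 - (3 - 1) = 2/3 - 2 = -4/3 ≈ -1.3333)
B(x) = 11/3 (B(x) = 5 - 4/3 = 11/3)
k = 2263/9 (k = 6 + (11/3 - 2*(-3)*2)**2 = 6 + (11/3 + 6*2)**2 = 6 + (11/3 + 12)**2 = 6 + (47/3)**2 = 6 + 2209/9 = 2263/9 ≈ 251.44)
k - 1/(162 + 225) = 2263/9 - 1/(162 + 225) = 2263/9 - 1/387 = 10812/43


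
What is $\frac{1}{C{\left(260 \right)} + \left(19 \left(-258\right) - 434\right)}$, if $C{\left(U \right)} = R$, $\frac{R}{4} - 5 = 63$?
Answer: $- \frac{1}{5064} \approx -0.00019747$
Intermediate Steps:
$R = 272$ ($R = 20 + 4 \cdot 63 = 20 + 252 = 272$)
$C{\left(U \right)} = 272$
$\frac{1}{C{\left(260 \right)} + \left(19 \left(-258\right) - 434\right)} = \frac{1}{272 + \left(19 \left(-258\right) - 434\right)} = \frac{1}{272 - 5336} = \frac{1}{-5064} = - \frac{1}{5064}$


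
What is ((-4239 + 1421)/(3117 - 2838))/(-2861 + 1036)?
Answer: 2818/509175 ≈ 0.0055344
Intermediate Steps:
((-4239 + 1421)/(3117 - 2838))/(-2861 + 1036) = -2818/279/(-1825) = -2818*1/279*(-1/1825) = -2818/279*(-1/1825) = 2818/509175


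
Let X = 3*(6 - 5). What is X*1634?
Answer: 4902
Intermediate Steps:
X = 3 (X = 3*1 = 3)
X*1634 = 3*1634 = 4902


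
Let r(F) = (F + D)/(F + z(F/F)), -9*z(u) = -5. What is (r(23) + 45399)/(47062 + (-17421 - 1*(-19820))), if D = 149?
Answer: 802178/873811 ≈ 0.91802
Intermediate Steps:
z(u) = 5/9 (z(u) = -1/9*(-5) = 5/9)
r(F) = (149 + F)/(5/9 + F) (r(F) = (F + 149)/(F + 5/9) = (149 + F)/(5/9 + F))
(r(23) + 45399)/(47062 + (-17421 - 1*(-19820))) = (9*(149 + 23)/(5 + 9*23) + 45399)/(47062 + (-17421 - 1*(-19820))) = (9*172/(5 + 207) + 45399)/(47062 + (-17421 + 19820)) = (9*172/212 + 45399)/(47062 + 2399) = (9*(1/212)*172 + 45399)/49461 = (387/53 + 45399)*(1/49461) = (2406534/53)*(1/49461) = 802178/873811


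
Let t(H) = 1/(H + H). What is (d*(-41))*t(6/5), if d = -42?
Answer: 1435/2 ≈ 717.50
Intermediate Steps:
t(H) = 1/(2*H)
(d*(-41))*t(6/5) = (-42*(-41))*(1/(2*((6/5)))) = 1722*(1/(2*((6*(⅕))))) = 1722*(1/(2*(6/5))) = 1722*((½)*(⅚)) = 1722*(5/12) = 1435/2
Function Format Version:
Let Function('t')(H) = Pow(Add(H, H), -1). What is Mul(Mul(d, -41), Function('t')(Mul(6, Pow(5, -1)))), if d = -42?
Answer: Rational(1435, 2) ≈ 717.50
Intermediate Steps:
Function('t')(H) = Mul(Rational(1, 2), Pow(H, -1)) (Function('t')(H) = Pow(Mul(2, H), -1) = Mul(Rational(1, 2), Pow(H, -1)))
Mul(Mul(d, -41), Function('t')(Mul(6, Pow(5, -1)))) = Mul(Mul(-42, -41), Mul(Rational(1, 2), Pow(Mul(6, Pow(5, -1)), -1))) = Mul(1722, Mul(Rational(1, 2), Pow(Mul(6, Rational(1, 5)), -1))) = Mul(1722, Mul(Rational(1, 2), Pow(Rational(6, 5), -1))) = Mul(1722, Mul(Rational(1, 2), Rational(5, 6))) = Mul(1722, Rational(5, 12)) = Rational(1435, 2)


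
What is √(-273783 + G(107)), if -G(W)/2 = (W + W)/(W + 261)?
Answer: I*√579327289/46 ≈ 523.24*I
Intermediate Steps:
G(W) = -4*W/(261 + W) (G(W) = -2*(W + W)/(W + 261) = -2*2*W/(261 + W) = -4*W/(261 + W))
√(-273783 + G(107)) = √(-273783 - 4*107/(261 + 107)) = √(-273783 - 4*107/368) = √(-273783 - 4*107*1/368) = √(-273783 - 107/92) = √(-25188143/92) = I*√579327289/46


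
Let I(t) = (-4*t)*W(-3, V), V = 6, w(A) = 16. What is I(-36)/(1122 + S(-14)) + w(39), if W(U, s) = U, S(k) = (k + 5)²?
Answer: 6272/401 ≈ 15.641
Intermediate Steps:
S(k) = (5 + k)²
I(t) = 12*t (I(t) = -4*t*(-3) = 12*t)
I(-36)/(1122 + S(-14)) + w(39) = (12*(-36))/(1122 + (5 - 14)²) + 16 = -432/(1122 + (-9)²) + 16 = -432/(1122 + 81) + 16 = -432/1203 + 16 = -432*1/1203 + 16 = -144/401 + 16 = 6272/401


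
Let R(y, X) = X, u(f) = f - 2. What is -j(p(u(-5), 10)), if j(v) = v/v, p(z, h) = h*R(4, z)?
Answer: -1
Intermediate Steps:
u(f) = -2 + f
p(z, h) = h*z
j(v) = 1
-j(p(u(-5), 10)) = -1*1 = -1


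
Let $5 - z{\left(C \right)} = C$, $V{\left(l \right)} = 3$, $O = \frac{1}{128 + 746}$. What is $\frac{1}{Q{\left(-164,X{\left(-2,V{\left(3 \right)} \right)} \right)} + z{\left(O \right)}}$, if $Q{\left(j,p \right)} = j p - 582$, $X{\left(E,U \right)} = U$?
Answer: $- \frac{874}{934307} \approx -0.00093545$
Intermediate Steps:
$O = \frac{1}{874} \approx 0.0011442$
$z{\left(C \right)} = 5 - C$
$Q{\left(j,p \right)} = -582 + j p$
$\frac{1}{Q{\left(-164,X{\left(-2,V{\left(3 \right)} \right)} \right)} + z{\left(O \right)}} = \frac{1}{\left(-582 - 492\right) + \left(5 - \frac{1}{874}\right)} = \frac{1}{-1074 + \frac{4369}{874}} = \frac{1}{- \frac{934307}{874}} = - \frac{874}{934307}$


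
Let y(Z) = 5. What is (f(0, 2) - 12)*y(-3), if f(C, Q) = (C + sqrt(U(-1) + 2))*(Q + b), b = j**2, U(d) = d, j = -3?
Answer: -5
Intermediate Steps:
b = 9 (b = (-3)**2 = 9)
f(C, Q) = (1 + C)*(9 + Q) (f(C, Q) = (C + sqrt(-1 + 2))*(Q + 9) = (C + sqrt(1))*(9 + Q) = (C + 1)*(9 + Q) = (1 + C)*(9 + Q))
(f(0, 2) - 12)*y(-3) = ((9 + 2 + 9*0 + 0*2) - 12)*5 = ((9 + 2 + 0 + 0) - 12)*5 = (11 - 12)*5 = -1*5 = -5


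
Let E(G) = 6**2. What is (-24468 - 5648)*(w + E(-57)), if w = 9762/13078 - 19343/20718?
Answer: -73057512258674/67737501 ≈ -1.0785e+6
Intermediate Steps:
E(G) = 36
w = -25359319/135475002 (w = 9762*(1/13078) - 19343*1/20718 = 4881/6539 - 19343/20718 = -25359319/135475002 ≈ -0.18719)
(-24468 - 5648)*(w + E(-57)) = (-24468 - 5648)*(-25359319/135475002 + 36) = -30116*4851740753/135475002 = -73057512258674/67737501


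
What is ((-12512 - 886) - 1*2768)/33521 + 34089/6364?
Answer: 1039816945/213327644 ≈ 4.8743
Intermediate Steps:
((-12512 - 886) - 1*2768)/33521 + 34089/6364 = (-13398 - 2768)*(1/33521) + 34089*(1/6364) = -16166*1/33521 + 34089/6364 = -16166/33521 + 34089/6364 = 1039816945/213327644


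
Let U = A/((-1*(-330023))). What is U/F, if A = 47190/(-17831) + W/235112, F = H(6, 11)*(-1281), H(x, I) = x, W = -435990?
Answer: 285895045/161120628863931576 ≈ 1.7744e-9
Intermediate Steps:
F = -7686 (F = 6*(-1281) = -7686)
A = -857685135/190558276 (A = 47190/(-17831) - 435990/235112 = 47190*(-1/17831) - 435990*1/235112 = -4290/1621 - 217995/117556 = -857685135/190558276 ≈ -4.5009)
U = -857685135/62888613920348 (U = -857685135/(190558276*((-1*(-330023)))) = -857685135/190558276/330023 = -857685135/190558276*1/330023 = -857685135/62888613920348 ≈ -1.3638e-5)
U/F = -857685135/62888613920348/(-7686) = -857685135/62888613920348*(-1/7686) = 285895045/161120628863931576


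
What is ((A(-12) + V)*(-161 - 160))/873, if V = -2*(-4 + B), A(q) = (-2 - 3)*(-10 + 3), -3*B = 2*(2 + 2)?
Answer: -15515/873 ≈ -17.772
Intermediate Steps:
B = -8/3 (B = -2*(2 + 2)/3 = -2*4/3 = -⅓*8 = -8/3 ≈ -2.6667)
A(q) = 35 (A(q) = -5*(-7) = 35)
V = 40/3 (V = -2*(-4 - 8/3) = -2*(-20/3) = 40/3 ≈ 13.333)
((A(-12) + V)*(-161 - 160))/873 = ((35 + 40/3)*(-161 - 160))/873 = ((145/3)*(-321))*(1/873) = -15515*1/873 = -15515/873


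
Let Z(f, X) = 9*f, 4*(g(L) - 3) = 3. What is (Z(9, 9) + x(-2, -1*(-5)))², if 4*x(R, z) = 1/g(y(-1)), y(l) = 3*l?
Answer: 1478656/225 ≈ 6571.8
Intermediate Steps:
g(L) = 15/4 (g(L) = 3 + (¼)*3 = 3 + ¾ = 15/4)
x(R, z) = 1/15 (x(R, z) = 1/(4*(15/4)) = (¼)*(4/15) = 1/15)
(Z(9, 9) + x(-2, -1*(-5)))² = (9*9 + 1/15)² = (81 + 1/15)² = (1216/15)² = 1478656/225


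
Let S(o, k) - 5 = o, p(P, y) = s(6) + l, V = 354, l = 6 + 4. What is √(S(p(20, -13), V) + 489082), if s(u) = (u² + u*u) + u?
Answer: 5*√19567 ≈ 699.41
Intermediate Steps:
l = 10
s(u) = u + 2*u² (s(u) = (u² + u²) + u = 2*u² + u = u + 2*u²)
p(P, y) = 88 (p(P, y) = 6*(1 + 2*6) + 10 = 6*(1 + 12) + 10 = 6*13 + 10 = 78 + 10 = 88)
S(o, k) = 5 + o
√(S(p(20, -13), V) + 489082) = √((5 + 88) + 489082) = √(93 + 489082) = √489175 = 5*√19567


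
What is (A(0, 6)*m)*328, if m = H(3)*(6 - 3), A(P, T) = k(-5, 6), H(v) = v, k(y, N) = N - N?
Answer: 0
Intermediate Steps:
k(y, N) = 0
A(P, T) = 0
m = 9 (m = 3*(6 - 3) = 3*3 = 9)
(A(0, 6)*m)*328 = (0*9)*328 = 0*328 = 0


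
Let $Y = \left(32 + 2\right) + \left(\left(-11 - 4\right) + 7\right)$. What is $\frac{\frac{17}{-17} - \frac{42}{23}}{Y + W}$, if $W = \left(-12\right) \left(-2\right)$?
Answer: $- \frac{13}{230} \approx -0.056522$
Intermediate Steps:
$W = 24$
$Y = 26$ ($Y = 34 + \left(-15 + 7\right) = 34 - 8 = 26$)
$\frac{\frac{17}{-17} - \frac{42}{23}}{Y + W} = \frac{\frac{17}{-17} - \frac{42}{23}}{26 + 24} = \frac{17 \left(- \frac{1}{17}\right) - \frac{42}{23}}{50} = \frac{-1 - \frac{42}{23}}{50} = \frac{1}{50} \left(- \frac{65}{23}\right) = - \frac{13}{230}$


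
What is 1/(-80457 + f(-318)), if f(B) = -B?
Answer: -1/80139 ≈ -1.2478e-5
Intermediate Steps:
1/(-80457 + f(-318)) = 1/(-80457 - 1*(-318)) = 1/(-80457 + 318) = 1/(-80139) = -1/80139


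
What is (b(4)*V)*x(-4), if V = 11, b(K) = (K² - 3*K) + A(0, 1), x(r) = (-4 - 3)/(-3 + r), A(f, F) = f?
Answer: 44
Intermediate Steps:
x(r) = -7/(-3 + r)
b(K) = K² - 3*K (b(K) = (K² - 3*K) + 0 = K² - 3*K)
(b(4)*V)*x(-4) = ((4*(-3 + 4))*11)*(-7/(-3 - 4)) = ((4*1)*11)*(-7/(-7)) = (4*11)*(-7*(-⅐)) = 44*1 = 44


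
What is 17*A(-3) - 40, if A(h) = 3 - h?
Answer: 62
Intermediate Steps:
17*A(-3) - 40 = 17*(3 - 1*(-3)) - 40 = 17*(3 + 3) - 40 = 17*6 - 40 = 102 - 40 = 62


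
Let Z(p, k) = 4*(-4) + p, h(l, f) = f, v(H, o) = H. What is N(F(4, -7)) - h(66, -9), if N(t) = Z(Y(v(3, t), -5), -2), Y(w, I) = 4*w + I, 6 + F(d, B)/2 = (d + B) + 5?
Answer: 0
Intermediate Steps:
F(d, B) = -2 + 2*B + 2*d (F(d, B) = -12 + 2*((d + B) + 5) = -12 + 2*((B + d) + 5) = -12 + 2*(5 + B + d) = -12 + (10 + 2*B + 2*d) = -2 + 2*B + 2*d)
Y(w, I) = I + 4*w
Z(p, k) = -16 + p
N(t) = -9 (N(t) = -16 + (-5 + 4*3) = -16 + (-5 + 12) = -16 + 7 = -9)
N(F(4, -7)) - h(66, -9) = -9 - 1*(-9) = -9 + 9 = 0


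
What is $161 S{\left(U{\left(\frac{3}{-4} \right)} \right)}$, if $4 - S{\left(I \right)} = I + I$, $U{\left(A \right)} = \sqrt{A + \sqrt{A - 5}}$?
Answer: $644 - 161 \sqrt{-3 + 2 i \sqrt{23}} \approx 341.73 - 411.26 i$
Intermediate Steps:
$U{\left(A \right)} = \sqrt{A + \sqrt{-5 + A}}$
$S{\left(I \right)} = 4 - 2 I$ ($S{\left(I \right)} = 4 - \left(I + I\right) = 4 - 2 I$)
$161 S{\left(U{\left(\frac{3}{-4} \right)} \right)} = 161 \left(4 - 2 \sqrt{\frac{3}{-4} + \sqrt{-5 + \frac{3}{-4}}}\right) = 161 \left(4 - 2 \sqrt{3 \left(- \frac{1}{4}\right) + \sqrt{-5 + 3 \left(- \frac{1}{4}\right)}}\right) = 161 \left(4 - 2 \sqrt{- \frac{3}{4} + \sqrt{-5 - \frac{3}{4}}}\right) = 161 \left(4 - 2 \sqrt{- \frac{3}{4} + \sqrt{- \frac{23}{4}}}\right) = 161 \left(4 - 2 \sqrt{- \frac{3}{4} + \frac{i \sqrt{23}}{2}}\right) = 644 - 322 \sqrt{- \frac{3}{4} + \frac{i \sqrt{23}}{2}}$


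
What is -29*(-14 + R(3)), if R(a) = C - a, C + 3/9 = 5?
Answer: 1073/3 ≈ 357.67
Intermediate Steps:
C = 14/3 (C = -⅓ + 5 = 14/3 ≈ 4.6667)
R(a) = 14/3 - a
-29*(-14 + R(3)) = -29*(-14 + (14/3 - 1*3)) = -29*(-14 + (14/3 - 3)) = -29*(-14 + 5/3) = -29*(-37/3) = 1073/3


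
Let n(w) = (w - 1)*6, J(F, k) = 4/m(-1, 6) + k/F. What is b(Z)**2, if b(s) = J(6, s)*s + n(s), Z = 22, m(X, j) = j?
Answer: 440896/9 ≈ 48988.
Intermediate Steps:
J(F, k) = 2/3 + k/F (J(F, k) = 4/6 + k/F = 4*(1/6) + k/F = 2/3 + k/F)
n(w) = -6 + 6*w (n(w) = (-1 + w)*6 = -6 + 6*w)
b(s) = -6 + 6*s + s*(2/3 + s/6) (b(s) = (2/3 + s/6)*s + (-6 + 6*s) = s*(2/3 + s/6) + (-6 + 6*s) = -6 + 6*s + s*(2/3 + s/6))
b(Z)**2 = (-6 + (1/6)*22**2 + (20/3)*22)**2 = (-6 + (1/6)*484 + 440/3)**2 = (-6 + 242/3 + 440/3)**2 = (664/3)**2 = 440896/9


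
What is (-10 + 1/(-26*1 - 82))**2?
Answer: 1168561/11664 ≈ 100.19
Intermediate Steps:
(-10 + 1/(-26*1 - 82))**2 = (-10 + 1/(-26 - 82))**2 = (-10 + 1/(-108))**2 = (-10 - 1/108)**2 = (-1081/108)**2 = 1168561/11664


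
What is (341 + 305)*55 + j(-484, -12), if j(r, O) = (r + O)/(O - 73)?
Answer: 3020546/85 ≈ 35536.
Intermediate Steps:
j(r, O) = (O + r)/(-73 + O)
(341 + 305)*55 + j(-484, -12) = (341 + 305)*55 + (-12 - 484)/(-73 - 12) = 646*55 - 496/(-85) = 35530 - 1/85*(-496) = 35530 + 496/85 = 3020546/85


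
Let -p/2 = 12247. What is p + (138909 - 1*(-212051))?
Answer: 326466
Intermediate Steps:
p = -24494 (p = -2*12247 = -24494)
p + (138909 - 1*(-212051)) = -24494 + (138909 - 1*(-212051)) = -24494 + (138909 + 212051) = -24494 + 350960 = 326466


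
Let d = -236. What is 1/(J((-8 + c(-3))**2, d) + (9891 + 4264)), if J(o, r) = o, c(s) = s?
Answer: 1/14276 ≈ 7.0048e-5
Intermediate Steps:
1/(J((-8 + c(-3))**2, d) + (9891 + 4264)) = 1/((-8 - 3)**2 + (9891 + 4264)) = 1/((-11)**2 + 14155) = 1/(121 + 14155) = 1/14276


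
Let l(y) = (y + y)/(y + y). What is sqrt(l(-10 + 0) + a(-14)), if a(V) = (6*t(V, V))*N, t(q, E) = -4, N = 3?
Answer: I*sqrt(71) ≈ 8.4261*I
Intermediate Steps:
l(y) = 1 (l(y) = (2*y)/((2*y)) = (2*y)*(1/(2*y)) = 1)
a(V) = -72 (a(V) = (6*(-4))*3 = -24*3 = -72)
sqrt(l(-10 + 0) + a(-14)) = sqrt(1 - 72) = sqrt(-71) = I*sqrt(71)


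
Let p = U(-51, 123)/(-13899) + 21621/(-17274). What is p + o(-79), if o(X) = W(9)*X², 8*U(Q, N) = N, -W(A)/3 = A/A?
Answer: -48732039811/2602616 ≈ -18724.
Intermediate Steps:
W(A) = -3 (W(A) = -3*A/A = -3*1 = -3)
U(Q, N) = N/8
o(X) = -3*X²
p = -3260443/2602616 (p = ((⅛)*123)/(-13899) + 21621/(-17274) = (123/8)*(-1/13899) + 21621*(-1/17274) = -1/904 - 7207/5758 = -3260443/2602616 ≈ -1.2528)
p + o(-79) = -3260443/2602616 - 3*(-79)² = -3260443/2602616 - 3*6241 = -3260443/2602616 - 18723 = -48732039811/2602616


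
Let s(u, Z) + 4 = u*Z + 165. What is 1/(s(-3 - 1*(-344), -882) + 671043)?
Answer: 1/370442 ≈ 2.6995e-6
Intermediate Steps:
s(u, Z) = 161 + Z*u (s(u, Z) = -4 + (u*Z + 165) = -4 + (Z*u + 165) = -4 + (165 + Z*u) = 161 + Z*u)
1/(s(-3 - 1*(-344), -882) + 671043) = 1/((161 - 882*(-3 - 1*(-344))) + 671043) = 1/((161 - 882*(-3 + 344)) + 671043) = 1/((161 - 882*341) + 671043) = 1/((161 - 300762) + 671043) = 1/(-300601 + 671043) = 1/370442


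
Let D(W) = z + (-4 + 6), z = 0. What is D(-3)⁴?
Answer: 16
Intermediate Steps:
D(W) = 2 (D(W) = 0 + (-4 + 6) = 0 + 2 = 2)
D(-3)⁴ = 2⁴ = 16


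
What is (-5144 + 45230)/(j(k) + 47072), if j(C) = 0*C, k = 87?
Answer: 20043/23536 ≈ 0.85159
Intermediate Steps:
j(C) = 0
(-5144 + 45230)/(j(k) + 47072) = (-5144 + 45230)/(0 + 47072) = 40086/47072 = 40086*(1/47072) = 20043/23536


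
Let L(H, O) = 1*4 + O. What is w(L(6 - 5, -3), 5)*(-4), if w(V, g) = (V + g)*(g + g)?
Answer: -240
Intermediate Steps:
L(H, O) = 4 + O
w(V, g) = 2*g*(V + g) (w(V, g) = (V + g)*(2*g) = 2*g*(V + g))
w(L(6 - 5, -3), 5)*(-4) = (2*5*((4 - 3) + 5))*(-4) = (2*5*(1 + 5))*(-4) = (2*5*6)*(-4) = 60*(-4) = -240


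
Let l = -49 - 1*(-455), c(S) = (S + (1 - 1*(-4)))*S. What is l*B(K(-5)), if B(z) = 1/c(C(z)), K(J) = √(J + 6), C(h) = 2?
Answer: 29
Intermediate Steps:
c(S) = S*(5 + S) (c(S) = (S + (1 + 4))*S = (S + 5)*S = (5 + S)*S = S*(5 + S))
K(J) = √(6 + J)
l = 406 (l = -49 + 455 = 406)
B(z) = 1/14 (B(z) = 1/(2*(5 + 2)) = 1/(2*7) = 1/14)
l*B(K(-5)) = 406*(1/14) = 29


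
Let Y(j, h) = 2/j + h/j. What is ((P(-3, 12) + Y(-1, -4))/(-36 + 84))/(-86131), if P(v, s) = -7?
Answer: 5/4134288 ≈ 1.2094e-6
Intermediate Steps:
((P(-3, 12) + Y(-1, -4))/(-36 + 84))/(-86131) = ((-7 + (2 - 4)/(-1))/(-36 + 84))/(-86131) = ((-7 - 1*(-2))/48)*(-1/86131) = ((-7 + 2)/48)*(-1/86131) = ((1/48)*(-5))*(-1/86131) = -5/48*(-1/86131) = 5/4134288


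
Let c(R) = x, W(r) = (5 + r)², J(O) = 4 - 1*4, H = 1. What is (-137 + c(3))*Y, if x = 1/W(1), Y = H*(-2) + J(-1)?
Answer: 4931/18 ≈ 273.94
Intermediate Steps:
J(O) = 0 (J(O) = 4 - 4 = 0)
Y = -2 (Y = 1*(-2) + 0 = -2 + 0 = -2)
x = 1/36 (x = 1/((5 + 1)²) = 1/(6²) = 1/36 ≈ 0.027778)
c(R) = 1/36
(-137 + c(3))*Y = (-137 + 1/36)*(-2) = -4931/36*(-2) = 4931/18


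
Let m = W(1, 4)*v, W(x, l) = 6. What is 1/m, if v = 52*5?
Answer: 1/1560 ≈ 0.00064103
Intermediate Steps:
v = 260
m = 1560 (m = 6*260 = 1560)
1/m = 1/1560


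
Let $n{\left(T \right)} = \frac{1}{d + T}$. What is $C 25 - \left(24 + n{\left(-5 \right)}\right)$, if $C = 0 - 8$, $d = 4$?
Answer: $-223$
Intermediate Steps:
$n{\left(T \right)} = \frac{1}{4 + T}$
$C = -8$
$C 25 - \left(24 + n{\left(-5 \right)}\right) = \left(-8\right) 25 - \left(24 + \frac{1}{4 - 5}\right) = -200 - 23 = -223$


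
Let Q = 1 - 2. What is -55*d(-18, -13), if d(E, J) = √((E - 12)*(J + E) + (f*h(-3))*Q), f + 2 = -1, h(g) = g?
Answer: -55*√921 ≈ -1669.1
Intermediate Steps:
f = -3 (f = -2 - 1 = -3)
Q = -1
d(E, J) = √(-9 + (-12 + E)*(E + J)) (d(E, J) = √((E - 12)*(J + E) - 3*(-3)*(-1)) = √((-12 + E)*(E + J) + 9*(-1)) = √((-12 + E)*(E + J) - 9) = √(-9 + (-12 + E)*(E + J)))
-55*d(-18, -13) = -55*√(-9 + (-18)² - 12*(-18) - 12*(-13) - 18*(-13)) = -55*√(-9 + 324 + 216 + 156 + 234) = -55*√921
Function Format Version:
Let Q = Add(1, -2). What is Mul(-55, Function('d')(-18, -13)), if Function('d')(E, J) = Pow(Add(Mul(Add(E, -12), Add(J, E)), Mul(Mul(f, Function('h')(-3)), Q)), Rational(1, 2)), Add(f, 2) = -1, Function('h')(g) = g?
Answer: Mul(-55, Pow(921, Rational(1, 2))) ≈ -1669.1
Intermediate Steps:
f = -3 (f = Add(-2, -1) = -3)
Q = -1
Function('d')(E, J) = Pow(Add(-9, Mul(Add(-12, E), Add(E, J))), Rational(1, 2)) (Function('d')(E, J) = Pow(Add(Mul(Add(E, -12), Add(J, E)), Mul(Mul(-3, -3), -1)), Rational(1, 2)) = Pow(Add(Mul(Add(-12, E), Add(E, J)), Mul(9, -1)), Rational(1, 2)) = Pow(Add(Mul(Add(-12, E), Add(E, J)), -9), Rational(1, 2)) = Pow(Add(-9, Mul(Add(-12, E), Add(E, J))), Rational(1, 2)))
Mul(-55, Function('d')(-18, -13)) = Mul(-55, Pow(Add(-9, Pow(-18, 2), Mul(-12, -18), Mul(-12, -13), Mul(-18, -13)), Rational(1, 2))) = Mul(-55, Pow(Add(-9, 324, 216, 156, 234), Rational(1, 2))) = Mul(-55, Pow(921, Rational(1, 2)))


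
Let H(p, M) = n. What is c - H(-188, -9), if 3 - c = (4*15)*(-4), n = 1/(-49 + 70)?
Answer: 5102/21 ≈ 242.95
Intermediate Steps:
n = 1/21 ≈ 0.047619
H(p, M) = 1/21
c = 243 (c = 3 - 4*15*(-4) = 3 - 60*(-4) = 3 - 1*(-240) = 3 + 240 = 243)
c - H(-188, -9) = 243 - 1*1/21 = 243 - 1/21 = 5102/21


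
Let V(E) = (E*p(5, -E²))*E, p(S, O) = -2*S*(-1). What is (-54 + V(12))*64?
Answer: 88704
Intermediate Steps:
p(S, O) = 2*S
V(E) = 10*E² (V(E) = (E*(2*5))*E = (E*10)*E = (10*E)*E = 10*E²)
(-54 + V(12))*64 = (-54 + 10*12²)*64 = (-54 + 10*144)*64 = (-54 + 1440)*64 = 1386*64 = 88704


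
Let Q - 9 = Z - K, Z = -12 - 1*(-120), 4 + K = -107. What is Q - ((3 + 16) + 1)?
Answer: 208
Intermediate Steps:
K = -111 (K = -4 - 107 = -111)
Z = 108 (Z = -12 + 120 = 108)
Q = 228 (Q = 9 + (108 - 1*(-111)) = 9 + (108 + 111) = 9 + 219 = 228)
Q - ((3 + 16) + 1) = 228 - ((3 + 16) + 1) = 228 - (19 + 1) = 228 - 20 = 208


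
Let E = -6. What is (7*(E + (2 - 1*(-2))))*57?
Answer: -798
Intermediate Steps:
(7*(E + (2 - 1*(-2))))*57 = (7*(-6 + (2 - 1*(-2))))*57 = (7*(-6 + (2 + 2)))*57 = (7*(-6 + 4))*57 = (7*(-2))*57 = -14*57 = -798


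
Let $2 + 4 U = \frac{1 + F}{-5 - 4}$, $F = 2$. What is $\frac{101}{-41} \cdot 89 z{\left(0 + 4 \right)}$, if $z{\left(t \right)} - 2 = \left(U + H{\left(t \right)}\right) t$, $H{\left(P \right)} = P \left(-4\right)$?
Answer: $\frac{1734877}{123} \approx 14105.0$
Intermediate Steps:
$H{\left(P \right)} = - 4 P$
$U = - \frac{7}{12}$ ($U = - \frac{1}{2} + \frac{\left(1 + 2\right) \frac{1}{-5 - 4}}{4} = - \frac{1}{2} + \frac{3 \frac{1}{-9}}{4} = - \frac{1}{2} + \frac{3 \left(- \frac{1}{9}\right)}{4} = - \frac{1}{2} + \frac{1}{4} \left(- \frac{1}{3}\right) = - \frac{1}{2} - \frac{1}{12} = - \frac{7}{12} \approx -0.58333$)
$z{\left(t \right)} = 2 + t \left(- \frac{7}{12} - 4 t\right)$ ($z{\left(t \right)} = 2 + \left(- \frac{7}{12} - 4 t\right) t = 2 + t \left(- \frac{7}{12} - 4 t\right)$)
$\frac{101}{-41} \cdot 89 z{\left(0 + 4 \right)} = \frac{101}{-41} \cdot 89 \left(2 - 4 \left(0 + 4\right)^{2} - \frac{7 \left(0 + 4\right)}{12}\right) = 101 \left(- \frac{1}{41}\right) 89 \left(2 - 4 \cdot 4^{2} - \frac{7}{3}\right) = \left(- \frac{101}{41}\right) 89 \left(2 - 64 - \frac{7}{3}\right) = - \frac{8989 \left(2 - 64 - \frac{7}{3}\right)}{41} = \left(- \frac{8989}{41}\right) \left(- \frac{193}{3}\right) = \frac{1734877}{123}$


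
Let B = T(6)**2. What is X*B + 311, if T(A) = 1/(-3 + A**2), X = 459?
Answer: 37682/121 ≈ 311.42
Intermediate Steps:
B = 1/1089 (B = (1/(-3 + 6**2))**2 = (1/(-3 + 36))**2 = (1/33)**2 = 1/1089 ≈ 0.00091827)
X*B + 311 = 459*(1/1089) + 311 = 51/121 + 311 = 37682/121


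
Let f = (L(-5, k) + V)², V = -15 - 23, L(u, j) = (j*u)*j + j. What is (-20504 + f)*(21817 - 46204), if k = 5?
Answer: -108766020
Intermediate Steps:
L(u, j) = j + u*j² (L(u, j) = u*j² + j = j + u*j²)
V = -38
f = 24964 (f = (5*(1 + 5*(-5)) - 38)² = (5*(1 - 25) - 38)² = (5*(-24) - 38)² = (-120 - 38)² = (-158)² = 24964)
(-20504 + f)*(21817 - 46204) = (-20504 + 24964)*(21817 - 46204) = 4460*(-24387) = -108766020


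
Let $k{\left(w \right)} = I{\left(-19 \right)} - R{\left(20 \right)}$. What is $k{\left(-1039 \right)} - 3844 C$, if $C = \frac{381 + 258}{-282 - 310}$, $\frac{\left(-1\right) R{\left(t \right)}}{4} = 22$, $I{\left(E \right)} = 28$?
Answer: $\frac{631247}{148} \approx 4265.2$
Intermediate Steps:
$R{\left(t \right)} = -88$ ($R{\left(t \right)} = \left(-4\right) 22 = -88$)
$k{\left(w \right)} = 116$ ($k{\left(w \right)} = 28 - -88 = 28 + 88 = 116$)
$C = - \frac{639}{592}$ ($C = \frac{639}{-592} = 639 \left(- \frac{1}{592}\right) = - \frac{639}{592} \approx -1.0794$)
$k{\left(-1039 \right)} - 3844 C = 116 - - \frac{614079}{148} = 116 + \frac{614079}{148} = \frac{631247}{148}$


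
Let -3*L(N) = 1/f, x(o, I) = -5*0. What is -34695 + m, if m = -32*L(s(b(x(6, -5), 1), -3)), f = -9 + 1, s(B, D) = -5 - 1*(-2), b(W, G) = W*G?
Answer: -104089/3 ≈ -34696.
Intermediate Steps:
x(o, I) = 0
b(W, G) = G*W
s(B, D) = -3 (s(B, D) = -5 + 2 = -3)
f = -8
L(N) = 1/24 (L(N) = -⅓/(-8) = -⅓*(-⅛) = 1/24)
m = -4/3 (m = -32*1/24 = -4/3 ≈ -1.3333)
-34695 + m = -34695 - 4/3 = -104089/3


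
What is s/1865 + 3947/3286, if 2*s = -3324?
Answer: 1899823/6128390 ≈ 0.31000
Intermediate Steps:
s = -1662 (s = (½)*(-3324) = -1662)
s/1865 + 3947/3286 = -1662/1865 + 3947/3286 = 1899823/6128390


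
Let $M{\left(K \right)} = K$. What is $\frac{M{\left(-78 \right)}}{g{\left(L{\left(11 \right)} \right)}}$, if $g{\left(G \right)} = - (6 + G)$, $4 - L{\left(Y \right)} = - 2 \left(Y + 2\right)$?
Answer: $\frac{13}{6} \approx 2.1667$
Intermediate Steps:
$L{\left(Y \right)} = 8 + 2 Y$ ($L{\left(Y \right)} = 4 - - 2 \left(Y + 2\right) = 4 - - 2 \left(2 + Y\right) = 4 - - (4 + 2 Y) = 4 - \left(-4 - 2 Y\right) = 4 + \left(4 + 2 Y\right) = 8 + 2 Y$)
$g{\left(G \right)} = -6 - G$
$\frac{M{\left(-78 \right)}}{g{\left(L{\left(11 \right)} \right)}} = - \frac{78}{-6 - \left(8 + 2 \cdot 11\right)} = - \frac{78}{-6 - \left(8 + 22\right)} = - \frac{78}{-6 - 30} = - \frac{78}{-36} = \left(-78\right) \left(- \frac{1}{36}\right) = \frac{13}{6}$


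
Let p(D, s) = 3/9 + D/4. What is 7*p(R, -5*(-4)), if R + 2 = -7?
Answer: -161/12 ≈ -13.417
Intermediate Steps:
R = -9 (R = -2 - 7 = -9)
p(D, s) = 1/3 + D/4 (p(D, s) = 3*(1/9) + D*(1/4) = 1/3 + D/4)
7*p(R, -5*(-4)) = 7*(1/3 + (1/4)*(-9)) = 7*(1/3 - 9/4) = 7*(-23/12) = -161/12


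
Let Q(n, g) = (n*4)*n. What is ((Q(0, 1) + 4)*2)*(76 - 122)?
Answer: -368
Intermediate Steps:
Q(n, g) = 4*n² (Q(n, g) = (4*n)*n = 4*n²)
((Q(0, 1) + 4)*2)*(76 - 122) = ((4*0² + 4)*2)*(76 - 122) = ((4*0 + 4)*2)*(-46) = ((0 + 4)*2)*(-46) = (4*2)*(-46) = 8*(-46) = -368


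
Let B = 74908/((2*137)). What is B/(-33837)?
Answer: -37454/4635669 ≈ -0.0080795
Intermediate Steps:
B = 37454/137 (B = 74908/274 = 74908*(1/274) = 37454/137 ≈ 273.39)
B/(-33837) = (37454/137)/(-33837) = (37454/137)*(-1/33837) = -37454/4635669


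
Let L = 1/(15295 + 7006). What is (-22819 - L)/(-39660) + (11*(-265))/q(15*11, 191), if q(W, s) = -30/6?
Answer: 8602461705/14740961 ≈ 583.58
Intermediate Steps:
L = 1/22301 ≈ 4.4841e-5
q(W, s) = -5 (q(W, s) = (1/6)*(-30) = -5)
(-22819 - L)/(-39660) + (11*(-265))/q(15*11, 191) = (-22819 - 1*1/22301)/(-39660) + (11*(-265))/(-5) = (-22819 - 1/22301)*(-1/39660) - 2915*(-1/5) = -508886520/22301*(-1/39660) + 583 = 8481442/14740961 + 583 = 8602461705/14740961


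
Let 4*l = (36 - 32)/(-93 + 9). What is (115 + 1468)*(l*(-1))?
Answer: 1583/84 ≈ 18.845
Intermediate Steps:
l = -1/84 (l = ((36 - 32)/(-93 + 9))/4 = (4/(-84))/4 = (4*(-1/84))/4 = (¼)*(-1/21) = -1/84 ≈ -0.011905)
(115 + 1468)*(l*(-1)) = (115 + 1468)*(-1/84*(-1)) = 1583*(1/84) = 1583/84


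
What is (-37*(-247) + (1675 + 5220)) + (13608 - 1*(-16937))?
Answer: 46579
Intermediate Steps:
(-37*(-247) + (1675 + 5220)) + (13608 - 1*(-16937)) = (9139 + 6895) + (13608 + 16937) = 16034 + 30545 = 46579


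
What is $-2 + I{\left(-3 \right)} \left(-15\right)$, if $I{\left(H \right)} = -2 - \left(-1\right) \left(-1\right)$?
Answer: $43$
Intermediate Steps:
$I{\left(H \right)} = -3$ ($I{\left(H \right)} = -2 - 1 = -3$)
$-2 + I{\left(-3 \right)} \left(-15\right) = -2 - -45 = -2 + 45 = 43$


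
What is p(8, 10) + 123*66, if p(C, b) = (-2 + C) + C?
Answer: 8132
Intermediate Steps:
p(C, b) = -2 + 2*C
p(8, 10) + 123*66 = (-2 + 2*8) + 123*66 = (-2 + 16) + 8118 = 14 + 8118 = 8132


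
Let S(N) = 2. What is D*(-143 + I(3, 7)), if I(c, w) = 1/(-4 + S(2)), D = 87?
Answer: -24969/2 ≈ -12485.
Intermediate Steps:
I(c, w) = -½ (I(c, w) = 1/(-4 + 2) = 1/(-2) = -½)
D*(-143 + I(3, 7)) = 87*(-143 - ½) = 87*(-287/2) = -24969/2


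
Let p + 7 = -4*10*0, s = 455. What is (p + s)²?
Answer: 200704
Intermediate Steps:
p = -7 (p = -7 - 4*10*0 = -7 - 40*0 = -7 + 0 = -7)
(p + s)² = (-7 + 455)² = 448² = 200704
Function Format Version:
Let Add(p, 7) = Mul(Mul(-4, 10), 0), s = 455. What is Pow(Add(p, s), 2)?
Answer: 200704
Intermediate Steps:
p = -7 (p = Add(-7, Mul(Mul(-4, 10), 0)) = Add(-7, Mul(-40, 0)) = Add(-7, 0) = -7)
Pow(Add(p, s), 2) = Pow(Add(-7, 455), 2) = Pow(448, 2) = 200704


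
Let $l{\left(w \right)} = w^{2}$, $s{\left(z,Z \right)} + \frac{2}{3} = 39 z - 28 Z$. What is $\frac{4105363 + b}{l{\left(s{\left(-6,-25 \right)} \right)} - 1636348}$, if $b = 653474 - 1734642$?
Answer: $- \frac{27217755}{12778316} \approx -2.13$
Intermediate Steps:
$b = -1081168$
$s{\left(z,Z \right)} = - \frac{2}{3} - 28 Z + 39 z$ ($s{\left(z,Z \right)} = - \frac{2}{3} - \left(- 39 z + 28 Z\right) = - \frac{2}{3} - 28 Z + 39 z$)
$\frac{4105363 + b}{l{\left(s{\left(-6,-25 \right)} \right)} - 1636348} = \frac{4105363 - 1081168}{\left(- \frac{2}{3} - -700 + 39 \left(-6\right)\right)^{2} - 1636348} = \frac{3024195}{\left(- \frac{2}{3} + 700 - 234\right)^{2} - 1636348} = \frac{3024195}{\left(\frac{1396}{3}\right)^{2} - 1636348} = \frac{3024195}{\frac{1948816}{9} - 1636348} = \frac{3024195}{- \frac{12778316}{9}} = 3024195 \left(- \frac{9}{12778316}\right) = - \frac{27217755}{12778316}$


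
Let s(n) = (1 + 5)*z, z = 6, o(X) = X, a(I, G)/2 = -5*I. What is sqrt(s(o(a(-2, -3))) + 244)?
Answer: 2*sqrt(70) ≈ 16.733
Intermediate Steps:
a(I, G) = -10*I (a(I, G) = 2*(-5*I) = -10*I)
s(n) = 36 (s(n) = (1 + 5)*6 = 6*6 = 36)
sqrt(s(o(a(-2, -3))) + 244) = sqrt(36 + 244) = sqrt(280) = 2*sqrt(70)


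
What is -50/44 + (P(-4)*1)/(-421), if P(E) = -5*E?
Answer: -10965/9262 ≈ -1.1839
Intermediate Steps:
P(E) = -5*E
-50/44 + (P(-4)*1)/(-421) = -50/44 + (-5*(-4)*1)/(-421) = -50*1/44 + (20*1)*(-1/421) = -25/22 + 20*(-1/421) = -25/22 - 20/421 = -10965/9262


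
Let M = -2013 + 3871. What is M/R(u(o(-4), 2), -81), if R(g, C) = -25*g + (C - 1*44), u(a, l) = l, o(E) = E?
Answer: -1858/175 ≈ -10.617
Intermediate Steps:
R(g, C) = -44 + C - 25*g (R(g, C) = -25*g + (C - 44) = -25*g + (-44 + C) = -44 + C - 25*g)
M = 1858
M/R(u(o(-4), 2), -81) = 1858/(-44 - 81 - 25*2) = 1858/(-44 - 81 - 50) = 1858/(-175) = 1858*(-1/175) = -1858/175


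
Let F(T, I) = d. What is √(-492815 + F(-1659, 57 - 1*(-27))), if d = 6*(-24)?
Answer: I*√492959 ≈ 702.11*I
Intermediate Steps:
d = -144
F(T, I) = -144
√(-492815 + F(-1659, 57 - 1*(-27))) = √(-492815 - 144) = √(-492959) = I*√492959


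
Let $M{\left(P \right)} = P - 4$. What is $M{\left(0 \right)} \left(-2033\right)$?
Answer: $8132$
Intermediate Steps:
$M{\left(P \right)} = -4 + P$ ($M{\left(P \right)} = P - 4 = -4 + P$)
$M{\left(0 \right)} \left(-2033\right) = \left(-4 + 0\right) \left(-2033\right) = \left(-4\right) \left(-2033\right) = 8132$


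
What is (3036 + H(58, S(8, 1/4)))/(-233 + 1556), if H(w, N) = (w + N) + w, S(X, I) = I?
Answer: 467/196 ≈ 2.3827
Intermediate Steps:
H(w, N) = N + 2*w (H(w, N) = (N + w) + w = N + 2*w)
(3036 + H(58, S(8, 1/4)))/(-233 + 1556) = (3036 + (1/4 + 2*58))/(-233 + 1556) = (3036 + (1/4 + 116))/1323 = (3036 + 465/4)*(1/1323) = (12609/4)*(1/1323) = 467/196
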